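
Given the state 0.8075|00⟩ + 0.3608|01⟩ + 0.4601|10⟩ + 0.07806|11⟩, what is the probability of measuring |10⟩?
0.2117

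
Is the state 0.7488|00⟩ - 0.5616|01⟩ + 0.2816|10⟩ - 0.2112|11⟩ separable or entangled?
Separable

Writing the state as a|00⟩ + b|01⟩ + c|10⟩ + d|11⟩, it is a product state iff ad − bc = 0.
Here (a, b, c, d) = (0.7488, -0.5616, 0.2816, -0.2112): ad − bc = (0.7488)(-0.2112) − (-0.5616)(0.2816) = 0, so the state is separable.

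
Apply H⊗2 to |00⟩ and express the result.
1/2|00⟩ + 1/2|01⟩ + 1/2|10⟩ + 1/2|11⟩

H⊗2 gives amp(|y⟩) = (1/2) Σ_x (−1)^(x·y) amp(|x⟩), where x·y is the number of positions in which both x and y have a 1.
|00⟩: (1)/2 = 1/2
|01⟩: (1)/2 = 1/2
|10⟩: (1)/2 = 1/2
|11⟩: (1)/2 = 1/2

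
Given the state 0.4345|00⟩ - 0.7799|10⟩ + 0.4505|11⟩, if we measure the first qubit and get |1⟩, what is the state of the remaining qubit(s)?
-0.8659|0⟩ + 0.5002|1⟩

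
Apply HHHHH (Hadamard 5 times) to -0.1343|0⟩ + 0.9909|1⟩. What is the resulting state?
0.6057|0⟩ - 0.7956|1⟩

H² = I, so H^5 = H: a single Hadamard. With (a, b) = (-0.1343, 0.9909), H gives ((a + b)/√2, (a − b)/√2) = (0.6057, -0.7956).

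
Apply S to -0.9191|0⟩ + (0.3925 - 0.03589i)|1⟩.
-0.9191|0⟩ + (0.03589 + 0.3925i)|1⟩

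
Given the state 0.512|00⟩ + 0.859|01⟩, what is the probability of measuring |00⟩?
0.2621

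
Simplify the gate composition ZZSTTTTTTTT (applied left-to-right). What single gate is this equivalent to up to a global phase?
S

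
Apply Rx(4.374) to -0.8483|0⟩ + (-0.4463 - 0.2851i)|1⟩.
(0.2576 + 0.3642i)|0⟩ + (0.2579 + 0.8571i)|1⟩

Rx(4.374) = [[cos(θ/2), −i·sin(θ/2)], [−i·sin(θ/2), cos(θ/2)]]; θ = 4.374, cos(θ/2) ≈ -0.577941, sin(θ/2) ≈ 0.816078.
With a = amp(|0⟩) = -0.8483 and b = amp(|1⟩) = (-0.4463 - 0.2851i):
new amp(|0⟩) = (-0.577941)·a + (-0.816078i)·b = (0.2576 + 0.3642i)
new amp(|1⟩) = (-0.816078i)·a + (-0.577941)·b = (0.2579 + 0.8571i)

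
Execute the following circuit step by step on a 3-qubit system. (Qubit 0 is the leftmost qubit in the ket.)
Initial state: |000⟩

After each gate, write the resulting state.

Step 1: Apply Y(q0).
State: i|100⟩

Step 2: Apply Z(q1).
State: i|100⟩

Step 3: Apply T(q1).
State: i|100⟩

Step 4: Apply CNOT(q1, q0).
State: i|100⟩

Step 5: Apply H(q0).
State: (1/√2)i|000⟩ - (1/√2)i|100⟩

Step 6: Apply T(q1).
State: (1/√2)i|000⟩ - (1/√2)i|100⟩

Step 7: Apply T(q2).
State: (1/√2)i|000⟩ - (1/√2)i|100⟩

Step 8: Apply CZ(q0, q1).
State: (1/√2)i|000⟩ - (1/√2)i|100⟩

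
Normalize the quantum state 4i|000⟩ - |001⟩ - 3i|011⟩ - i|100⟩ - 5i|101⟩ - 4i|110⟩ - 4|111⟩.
0.4364i|000⟩ - 0.1091|001⟩ - 0.3273i|011⟩ - 0.1091i|100⟩ - 0.5455i|101⟩ - 0.4364i|110⟩ - 0.4364|111⟩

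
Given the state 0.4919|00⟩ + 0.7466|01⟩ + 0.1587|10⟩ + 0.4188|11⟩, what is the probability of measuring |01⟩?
0.5574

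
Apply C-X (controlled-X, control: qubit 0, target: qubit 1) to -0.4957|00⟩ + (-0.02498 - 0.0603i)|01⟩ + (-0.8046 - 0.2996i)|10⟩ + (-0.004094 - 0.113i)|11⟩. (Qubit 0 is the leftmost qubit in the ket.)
-0.4957|00⟩ + (-0.02498 - 0.0603i)|01⟩ + (-0.004094 - 0.113i)|10⟩ + (-0.8046 - 0.2996i)|11⟩

C-X leaves the control-|0⟩ kets |00⟩, |01⟩ unchanged and applies X to qubit 1 on the control-|1⟩ pair (|10⟩, |11⟩).
X = [[0, 1], [1, 0]].
With a = amp(|10⟩) = (-0.8046 - 0.2996i) and b = amp(|11⟩) = (-0.004094 - 0.113i):
new amp(|10⟩) = (1)·b = (-0.004094 - 0.113i)
new amp(|11⟩) = (1)·a = (-0.8046 - 0.2996i)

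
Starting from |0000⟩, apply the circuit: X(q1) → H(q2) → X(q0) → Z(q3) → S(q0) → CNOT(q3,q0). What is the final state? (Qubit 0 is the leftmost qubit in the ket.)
(1/√2)i|1100⟩ + (1/√2)i|1110⟩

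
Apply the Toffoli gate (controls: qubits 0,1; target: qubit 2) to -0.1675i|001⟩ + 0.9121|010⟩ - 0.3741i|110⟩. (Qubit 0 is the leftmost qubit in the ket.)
-0.1675i|001⟩ + 0.9121|010⟩ - 0.3741i|111⟩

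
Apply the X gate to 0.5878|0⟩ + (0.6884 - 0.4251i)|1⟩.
(0.6884 - 0.4251i)|0⟩ + 0.5878|1⟩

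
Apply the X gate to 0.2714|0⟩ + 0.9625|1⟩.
0.9625|0⟩ + 0.2714|1⟩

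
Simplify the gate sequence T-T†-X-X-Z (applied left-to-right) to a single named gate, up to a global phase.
Z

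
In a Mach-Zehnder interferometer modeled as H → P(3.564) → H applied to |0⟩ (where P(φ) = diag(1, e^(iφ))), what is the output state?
(0.04395 - 0.205i)|0⟩ + (0.9561 + 0.205i)|1⟩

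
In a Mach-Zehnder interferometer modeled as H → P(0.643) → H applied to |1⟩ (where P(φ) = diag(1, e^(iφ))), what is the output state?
(0.09985 - 0.2998i)|0⟩ + (0.9002 + 0.2998i)|1⟩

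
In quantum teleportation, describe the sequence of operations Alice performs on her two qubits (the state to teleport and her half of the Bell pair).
CNOT (state → Bell), then H on state qubit, then measure both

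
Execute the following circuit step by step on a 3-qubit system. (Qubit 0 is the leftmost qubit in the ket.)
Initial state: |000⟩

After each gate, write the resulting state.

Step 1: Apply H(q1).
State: 1/√2|000⟩ + 1/√2|010⟩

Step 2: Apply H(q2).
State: 1/2|000⟩ + 1/2|001⟩ + 1/2|010⟩ + 1/2|011⟩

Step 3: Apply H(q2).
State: 1/√2|000⟩ + 1/√2|010⟩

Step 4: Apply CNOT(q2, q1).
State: 1/√2|000⟩ + 1/√2|010⟩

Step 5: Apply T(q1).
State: 1/√2|000⟩ + (1/2 + (1/2)i)|010⟩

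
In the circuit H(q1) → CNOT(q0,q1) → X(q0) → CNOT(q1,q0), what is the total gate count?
4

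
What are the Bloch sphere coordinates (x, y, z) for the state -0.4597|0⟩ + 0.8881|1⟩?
(-0.8165, 0, -0.5774)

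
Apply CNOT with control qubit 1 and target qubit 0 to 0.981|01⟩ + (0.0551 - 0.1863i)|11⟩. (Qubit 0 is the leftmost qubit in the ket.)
(0.0551 - 0.1863i)|01⟩ + 0.981|11⟩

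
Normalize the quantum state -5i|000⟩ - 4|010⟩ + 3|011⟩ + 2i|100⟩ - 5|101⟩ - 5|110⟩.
-0.4903i|000⟩ - 0.3922|010⟩ + 0.2942|011⟩ + 0.1961i|100⟩ - 0.4903|101⟩ - 0.4903|110⟩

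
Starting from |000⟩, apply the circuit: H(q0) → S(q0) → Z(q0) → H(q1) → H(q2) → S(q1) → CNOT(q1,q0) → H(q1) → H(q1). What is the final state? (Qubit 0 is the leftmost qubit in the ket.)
1/√8|000⟩ + 1/√8|001⟩ + 1/√8|010⟩ + 1/√8|011⟩ - (1/√8)i|100⟩ - (1/√8)i|101⟩ + (1/√8)i|110⟩ + (1/√8)i|111⟩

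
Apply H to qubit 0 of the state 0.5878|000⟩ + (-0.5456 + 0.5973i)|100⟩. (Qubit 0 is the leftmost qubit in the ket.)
(0.02984 + 0.4224i)|000⟩ + (0.8014 - 0.4224i)|100⟩

H on qubit 0 mixes each pair of kets that differ only in qubit 0: amplitudes (a, b) of (|…0…⟩, |…1…⟩) become ((a + b)/√2, (a − b)/√2). Kets absent from the input have amplitude 0.
(|000⟩, |100⟩): (a, b) = (0.5878, (-0.5456 + 0.5973i)) → ((0.02984 + 0.4224i), (0.8014 - 0.4224i))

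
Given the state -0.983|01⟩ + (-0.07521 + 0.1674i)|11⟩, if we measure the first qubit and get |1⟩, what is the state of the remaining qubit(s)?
(-0.4098 + 0.9122i)|1⟩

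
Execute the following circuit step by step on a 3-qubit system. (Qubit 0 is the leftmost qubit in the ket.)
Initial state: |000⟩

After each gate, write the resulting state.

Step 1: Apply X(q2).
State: |001⟩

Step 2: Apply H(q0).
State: 1/√2|001⟩ + 1/√2|101⟩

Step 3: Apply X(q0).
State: 1/√2|001⟩ + 1/√2|101⟩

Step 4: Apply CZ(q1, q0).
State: 1/√2|001⟩ + 1/√2|101⟩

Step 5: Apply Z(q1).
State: 1/√2|001⟩ + 1/√2|101⟩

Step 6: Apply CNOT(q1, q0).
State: 1/√2|001⟩ + 1/√2|101⟩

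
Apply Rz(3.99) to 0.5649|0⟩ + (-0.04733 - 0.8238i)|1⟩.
(-0.2325 - 0.5148i)|0⟩ + (0.7703 + 0.2959i)|1⟩

Rz(3.99) = [[e^(−iθ/2), 0], [0, e^(iθ/2)]] with e^(±iθ/2) = cos(θ/2) ± i·sin(θ/2); θ = 3.99, cos(θ/2) ≈ -0.411595, sin(θ/2) ≈ 0.911367.
With a = amp(|0⟩) = 0.5649 and b = amp(|1⟩) = (-0.04733 - 0.8238i):
new amp(|0⟩) = (-0.411595 - 0.911367i)·a = (-0.2325 - 0.5148i)
new amp(|1⟩) = (-0.411595 + 0.911367i)·b = (0.7703 + 0.2959i)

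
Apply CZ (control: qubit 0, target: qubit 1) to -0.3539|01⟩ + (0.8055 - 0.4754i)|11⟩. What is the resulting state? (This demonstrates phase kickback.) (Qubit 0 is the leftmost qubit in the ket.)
-0.3539|01⟩ + (-0.8055 + 0.4754i)|11⟩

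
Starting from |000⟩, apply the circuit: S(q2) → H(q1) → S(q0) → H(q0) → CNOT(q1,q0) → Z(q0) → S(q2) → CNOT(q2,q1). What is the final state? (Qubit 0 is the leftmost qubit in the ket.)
1/2|000⟩ + 1/2|010⟩ - 1/2|100⟩ - 1/2|110⟩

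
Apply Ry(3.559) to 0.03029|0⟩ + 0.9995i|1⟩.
(-0.006276 - 0.9778i)|0⟩ + (0.02963 - 0.2071i)|1⟩

Ry(3.559) = [[cos(θ/2), −sin(θ/2)], [sin(θ/2), cos(θ/2)]]; θ = 3.559, cos(θ/2) ≈ -0.207192, sin(θ/2) ≈ 0.9783.
With a = amp(|0⟩) = 0.03029 and b = amp(|1⟩) = 0.9995i:
new amp(|0⟩) = (-0.207192)·a + (-0.9783)·b = (-0.006276 - 0.9778i)
new amp(|1⟩) = (0.9783)·a + (-0.207192)·b = (0.02963 - 0.2071i)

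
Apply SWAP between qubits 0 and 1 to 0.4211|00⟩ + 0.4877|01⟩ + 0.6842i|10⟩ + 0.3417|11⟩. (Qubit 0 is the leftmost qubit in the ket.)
0.4211|00⟩ + 0.6842i|01⟩ + 0.4877|10⟩ + 0.3417|11⟩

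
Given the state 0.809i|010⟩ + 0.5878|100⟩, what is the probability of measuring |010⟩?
0.6545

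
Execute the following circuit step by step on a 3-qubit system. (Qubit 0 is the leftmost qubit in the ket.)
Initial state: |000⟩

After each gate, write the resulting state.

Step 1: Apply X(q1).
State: |010⟩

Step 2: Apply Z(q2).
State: |010⟩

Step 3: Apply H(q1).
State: 1/√2|000⟩ - 1/√2|010⟩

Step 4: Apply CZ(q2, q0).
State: 1/√2|000⟩ - 1/√2|010⟩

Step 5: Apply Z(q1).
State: 1/√2|000⟩ + 1/√2|010⟩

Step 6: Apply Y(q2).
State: (1/√2)i|001⟩ + (1/√2)i|011⟩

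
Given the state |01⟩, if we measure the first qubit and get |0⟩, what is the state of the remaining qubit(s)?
|1⟩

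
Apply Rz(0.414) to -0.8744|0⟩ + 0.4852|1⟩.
(-0.8557 + 0.1797i)|0⟩ + (0.4748 + 0.09972i)|1⟩

Rz(0.414) = [[e^(−iθ/2), 0], [0, e^(iθ/2)]] with e^(±iθ/2) = cos(θ/2) ± i·sin(θ/2); θ = 0.414, cos(θ/2) ≈ 0.978652, sin(θ/2) ≈ 0.205525.
With a = amp(|0⟩) = -0.8744 and b = amp(|1⟩) = 0.4852:
new amp(|0⟩) = (0.978652 - 0.205525i)·a = (-0.8557 + 0.1797i)
new amp(|1⟩) = (0.978652 + 0.205525i)·b = (0.4748 + 0.09972i)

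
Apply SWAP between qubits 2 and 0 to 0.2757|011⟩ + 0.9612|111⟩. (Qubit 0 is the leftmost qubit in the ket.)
0.2757|110⟩ + 0.9612|111⟩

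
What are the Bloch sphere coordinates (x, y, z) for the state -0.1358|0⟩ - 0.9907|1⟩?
(0.2691, 0, -0.963)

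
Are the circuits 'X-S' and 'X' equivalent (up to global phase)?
No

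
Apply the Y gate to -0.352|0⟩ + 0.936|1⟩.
-0.936i|0⟩ - 0.352i|1⟩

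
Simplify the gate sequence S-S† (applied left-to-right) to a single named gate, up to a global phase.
I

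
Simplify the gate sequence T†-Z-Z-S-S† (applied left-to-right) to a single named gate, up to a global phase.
T†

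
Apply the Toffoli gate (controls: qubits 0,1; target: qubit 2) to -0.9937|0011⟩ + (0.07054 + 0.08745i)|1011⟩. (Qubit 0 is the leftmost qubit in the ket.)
-0.9937|0011⟩ + (0.07054 + 0.08745i)|1011⟩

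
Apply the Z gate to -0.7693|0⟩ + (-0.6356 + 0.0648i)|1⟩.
-0.7693|0⟩ + (0.6356 - 0.0648i)|1⟩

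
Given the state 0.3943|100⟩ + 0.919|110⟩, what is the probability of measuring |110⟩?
0.8446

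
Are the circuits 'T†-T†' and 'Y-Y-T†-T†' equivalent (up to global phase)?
Yes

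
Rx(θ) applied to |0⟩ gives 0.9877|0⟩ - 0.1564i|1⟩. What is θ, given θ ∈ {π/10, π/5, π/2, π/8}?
π/10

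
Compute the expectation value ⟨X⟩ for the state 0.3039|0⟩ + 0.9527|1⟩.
0.5791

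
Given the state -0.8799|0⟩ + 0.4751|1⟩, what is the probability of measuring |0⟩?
0.7742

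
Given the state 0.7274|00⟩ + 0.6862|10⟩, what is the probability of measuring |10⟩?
0.4709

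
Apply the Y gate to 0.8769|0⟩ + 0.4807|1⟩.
-0.4807i|0⟩ + 0.8769i|1⟩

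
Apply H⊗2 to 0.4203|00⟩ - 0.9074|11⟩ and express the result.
-0.2436|00⟩ + 0.6639|01⟩ + 0.6639|10⟩ - 0.2436|11⟩

H⊗2 gives amp(|y⟩) = (1/2) Σ_x (−1)^(x·y) amp(|x⟩), where x·y is the number of positions in which both x and y have a 1.
|00⟩: (0.4203 - 0.9074)/2 = -0.2436
|01⟩: (0.4203 + 0.9074)/2 = 0.6639
|10⟩: (0.4203 + 0.9074)/2 = 0.6639
|11⟩: (0.4203 - 0.9074)/2 = -0.2436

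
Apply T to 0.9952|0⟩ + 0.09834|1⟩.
0.9952|0⟩ + (0.06954 + 0.06954i)|1⟩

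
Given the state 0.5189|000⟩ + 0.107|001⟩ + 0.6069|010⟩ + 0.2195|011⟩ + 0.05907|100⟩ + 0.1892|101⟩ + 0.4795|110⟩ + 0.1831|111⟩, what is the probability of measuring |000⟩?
0.2693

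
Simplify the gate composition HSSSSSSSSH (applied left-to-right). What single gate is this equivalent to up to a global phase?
I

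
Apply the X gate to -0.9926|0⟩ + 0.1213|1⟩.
0.1213|0⟩ - 0.9926|1⟩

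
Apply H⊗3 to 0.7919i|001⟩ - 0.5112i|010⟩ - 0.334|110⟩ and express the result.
(-0.1181 + 0.09924i)|000⟩ + (-0.1181 - 0.4607i)|001⟩ + (0.1181 + 0.4607i)|010⟩ + (0.1181 - 0.09924i)|011⟩ + (0.1181 + 0.09924i)|100⟩ + (0.1181 - 0.4607i)|101⟩ + (-0.1181 + 0.4607i)|110⟩ + (-0.1181 - 0.09924i)|111⟩

H⊗3 gives amp(|y⟩) = (1/2√2) Σ_x (−1)^(x·y) amp(|x⟩), where x·y is the number of positions in which both x and y have a 1.
|000⟩: (0.7919i - 0.5112i - 0.334)/(2√2) = (-0.1181 + 0.09924i)
|001⟩: (-0.7919i - 0.5112i - 0.334)/(2√2) = (-0.1181 - 0.4607i)
|010⟩: (0.7919i + 0.5112i + 0.334)/(2√2) = (0.1181 + 0.4607i)
|011⟩: (-0.7919i + 0.5112i + 0.334)/(2√2) = (0.1181 - 0.09924i)
|100⟩: (0.7919i - 0.5112i + 0.334)/(2√2) = (0.1181 + 0.09924i)
|101⟩: (-0.7919i - 0.5112i + 0.334)/(2√2) = (0.1181 - 0.4607i)
|110⟩: (0.7919i + 0.5112i - 0.334)/(2√2) = (-0.1181 + 0.4607i)
|111⟩: (-0.7919i + 0.5112i - 0.334)/(2√2) = (-0.1181 - 0.09924i)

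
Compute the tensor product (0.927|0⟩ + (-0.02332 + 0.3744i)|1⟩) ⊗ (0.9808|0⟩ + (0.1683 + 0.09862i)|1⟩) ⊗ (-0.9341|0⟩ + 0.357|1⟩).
-0.8493|000⟩ + 0.3246|001⟩ + (-0.1457 - 0.0854i)|010⟩ + (0.0557 + 0.03264i)|011⟩ + (0.02136 - 0.343i)|100⟩ + (-0.008165 + 0.1311i)|101⟩ + (0.03816 - 0.05671i)|110⟩ + (-0.01458 + 0.02167i)|111⟩

amp(|b₁b₂…⟩) = product of the factor amplitudes for bits b₁, b₂, …; only kets whose every factor amplitude is nonzero survive.
|000⟩: (0.927)(0.9808)(-0.9341) = -0.8493
|001⟩: (0.927)(0.9808)(0.357) = 0.3246
|010⟩: (0.927)(0.1683 + 0.09862i)(-0.9341) = (-0.1457 - 0.0854i)
|011⟩: (0.927)(0.1683 + 0.09862i)(0.357) = (0.0557 + 0.03264i)
|100⟩: (-0.02332 + 0.3744i)(0.9808)(-0.9341) = (0.02136 - 0.343i)
|101⟩: (-0.02332 + 0.3744i)(0.9808)(0.357) = (-0.008165 + 0.1311i)
|110⟩: (-0.02332 + 0.3744i)(0.1683 + 0.09862i)(-0.9341) = (0.03816 - 0.05671i)
|111⟩: (-0.02332 + 0.3744i)(0.1683 + 0.09862i)(0.357) = (-0.01458 + 0.02167i)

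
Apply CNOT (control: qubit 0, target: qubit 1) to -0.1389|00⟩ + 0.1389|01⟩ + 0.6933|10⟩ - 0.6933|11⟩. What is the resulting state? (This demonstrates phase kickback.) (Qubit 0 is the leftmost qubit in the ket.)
-0.1389|00⟩ + 0.1389|01⟩ - 0.6933|10⟩ + 0.6933|11⟩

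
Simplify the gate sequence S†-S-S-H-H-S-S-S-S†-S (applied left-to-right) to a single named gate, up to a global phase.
I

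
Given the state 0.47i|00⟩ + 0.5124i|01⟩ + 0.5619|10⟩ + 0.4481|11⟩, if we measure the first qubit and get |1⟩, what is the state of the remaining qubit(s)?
0.7818|0⟩ + 0.6235|1⟩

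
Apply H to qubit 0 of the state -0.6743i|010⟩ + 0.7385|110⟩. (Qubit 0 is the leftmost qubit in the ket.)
(0.5222 - 0.4768i)|010⟩ + (-0.5222 - 0.4768i)|110⟩

H on qubit 0 mixes each pair of kets that differ only in qubit 0: amplitudes (a, b) of (|…0…⟩, |…1…⟩) become ((a + b)/√2, (a − b)/√2). Kets absent from the input have amplitude 0.
(|010⟩, |110⟩): (a, b) = (-0.6743i, 0.7385) → ((0.5222 - 0.4768i), (-0.5222 - 0.4768i))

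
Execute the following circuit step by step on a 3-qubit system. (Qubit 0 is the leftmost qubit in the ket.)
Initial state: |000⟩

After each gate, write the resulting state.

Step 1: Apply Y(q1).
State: i|010⟩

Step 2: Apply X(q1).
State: i|000⟩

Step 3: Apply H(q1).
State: (1/√2)i|000⟩ + (1/√2)i|010⟩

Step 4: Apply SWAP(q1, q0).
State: (1/√2)i|000⟩ + (1/√2)i|100⟩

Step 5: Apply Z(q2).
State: (1/√2)i|000⟩ + (1/√2)i|100⟩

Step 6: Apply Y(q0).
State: 1/√2|000⟩ - 1/√2|100⟩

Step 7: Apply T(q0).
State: 1/√2|000⟩ + (-1/2 - (1/2)i)|100⟩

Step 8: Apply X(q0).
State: (-1/2 - (1/2)i)|000⟩ + 1/√2|100⟩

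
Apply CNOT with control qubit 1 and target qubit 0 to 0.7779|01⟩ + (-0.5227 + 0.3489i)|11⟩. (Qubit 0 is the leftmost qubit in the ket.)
(-0.5227 + 0.3489i)|01⟩ + 0.7779|11⟩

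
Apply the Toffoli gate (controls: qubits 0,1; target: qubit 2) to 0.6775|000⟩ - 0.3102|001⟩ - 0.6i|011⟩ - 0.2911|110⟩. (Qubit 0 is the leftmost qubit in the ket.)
0.6775|000⟩ - 0.3102|001⟩ - 0.6i|011⟩ - 0.2911|111⟩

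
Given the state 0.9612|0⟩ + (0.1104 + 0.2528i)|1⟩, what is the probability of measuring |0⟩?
0.9239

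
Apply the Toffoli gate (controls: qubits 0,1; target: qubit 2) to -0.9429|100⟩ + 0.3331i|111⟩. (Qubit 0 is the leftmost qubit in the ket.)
-0.9429|100⟩ + 0.3331i|110⟩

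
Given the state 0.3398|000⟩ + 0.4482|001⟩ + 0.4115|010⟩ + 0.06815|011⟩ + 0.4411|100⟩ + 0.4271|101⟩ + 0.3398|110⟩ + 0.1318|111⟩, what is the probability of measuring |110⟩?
0.1155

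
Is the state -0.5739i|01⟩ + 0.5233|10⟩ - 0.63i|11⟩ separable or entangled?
Entangled

Writing the state as a|00⟩ + b|01⟩ + c|10⟩ + d|11⟩, it is a product state iff ad − bc = 0.
Here (a, b, c, d) = (0, -0.5739i, 0.5233, -0.63i): ad − bc = (0)(-0.63i) − (-0.5739i)(0.5233) = 0.3003i ≠ 0, so the state is entangled.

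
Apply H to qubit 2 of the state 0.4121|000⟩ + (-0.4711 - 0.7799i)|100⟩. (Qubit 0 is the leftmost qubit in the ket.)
0.2914|000⟩ + 0.2914|001⟩ + (-0.3331 - 0.5515i)|100⟩ + (-0.3331 - 0.5515i)|101⟩

H on qubit 2 mixes each pair of kets that differ only in qubit 2: amplitudes (a, b) of (|…0…⟩, |…1…⟩) become ((a + b)/√2, (a − b)/√2). Kets absent from the input have amplitude 0.
(|000⟩, |001⟩): (a, b) = (0.4121, 0) → (0.2914, 0.2914)
(|100⟩, |101⟩): (a, b) = ((-0.4711 - 0.7799i), 0) → ((-0.3331 - 0.5515i), (-0.3331 - 0.5515i))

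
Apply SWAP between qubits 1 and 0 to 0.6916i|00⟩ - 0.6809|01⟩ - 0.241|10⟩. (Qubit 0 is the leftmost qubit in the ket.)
0.6916i|00⟩ - 0.241|01⟩ - 0.6809|10⟩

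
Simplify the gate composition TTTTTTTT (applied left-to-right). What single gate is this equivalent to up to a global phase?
I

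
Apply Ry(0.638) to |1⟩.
-0.3136|0⟩ + 0.9495|1⟩

Ry(0.638) = [[cos(θ/2), −sin(θ/2)], [sin(θ/2), cos(θ/2)]]; θ = 0.638, cos(θ/2) ≈ 0.94955, sin(θ/2) ≈ 0.313617.
With a = amp(|0⟩) = 0 and b = amp(|1⟩) = 1:
new amp(|0⟩) = (0.94955)·a + (-0.313617)·b = -0.3136
new amp(|1⟩) = (0.313617)·a + (0.94955)·b = 0.9495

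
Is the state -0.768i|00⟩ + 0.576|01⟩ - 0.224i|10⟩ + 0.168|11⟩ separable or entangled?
Separable

Writing the state as a|00⟩ + b|01⟩ + c|10⟩ + d|11⟩, it is a product state iff ad − bc = 0.
Here (a, b, c, d) = (-0.768i, 0.576, -0.224i, 0.168): ad − bc = (-0.768i)(0.168) − (0.576)(-0.224i) = 0, so the state is separable.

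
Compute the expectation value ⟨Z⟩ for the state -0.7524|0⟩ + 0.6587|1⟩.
0.1322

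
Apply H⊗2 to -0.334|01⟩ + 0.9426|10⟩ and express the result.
0.3043|00⟩ + 0.6383|01⟩ - 0.6383|10⟩ - 0.3043|11⟩

H⊗2 gives amp(|y⟩) = (1/2) Σ_x (−1)^(x·y) amp(|x⟩), where x·y is the number of positions in which both x and y have a 1.
|00⟩: (-0.334 + 0.9426)/2 = 0.3043
|01⟩: (0.334 + 0.9426)/2 = 0.6383
|10⟩: (-0.334 - 0.9426)/2 = -0.6383
|11⟩: (0.334 - 0.9426)/2 = -0.3043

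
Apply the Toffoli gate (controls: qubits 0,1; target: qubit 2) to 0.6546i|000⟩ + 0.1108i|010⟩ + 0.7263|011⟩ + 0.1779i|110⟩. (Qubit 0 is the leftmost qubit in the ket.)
0.6546i|000⟩ + 0.1108i|010⟩ + 0.7263|011⟩ + 0.1779i|111⟩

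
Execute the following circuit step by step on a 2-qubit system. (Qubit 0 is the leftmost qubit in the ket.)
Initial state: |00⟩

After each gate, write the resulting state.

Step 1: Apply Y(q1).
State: i|01⟩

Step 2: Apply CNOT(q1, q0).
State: i|11⟩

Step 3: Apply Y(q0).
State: |01⟩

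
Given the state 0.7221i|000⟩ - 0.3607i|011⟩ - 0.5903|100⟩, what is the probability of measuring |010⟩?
0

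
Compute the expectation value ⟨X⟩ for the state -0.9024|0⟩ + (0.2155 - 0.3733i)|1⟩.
-0.3889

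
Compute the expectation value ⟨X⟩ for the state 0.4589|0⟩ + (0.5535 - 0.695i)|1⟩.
0.508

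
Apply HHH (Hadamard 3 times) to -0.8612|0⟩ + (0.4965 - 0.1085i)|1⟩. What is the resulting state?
(-0.2579 - 0.07672i)|0⟩ + (-0.96 + 0.07672i)|1⟩

H² = I, so H^3 = H: a single Hadamard. With (a, b) = (-0.8612, (0.4965 - 0.1085i)), H gives ((a + b)/√2, (a − b)/√2) = ((-0.2579 - 0.07672i), (-0.96 + 0.07672i)).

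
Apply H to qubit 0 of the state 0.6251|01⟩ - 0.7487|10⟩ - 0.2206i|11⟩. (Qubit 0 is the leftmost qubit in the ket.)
-0.5294|00⟩ + (0.442 - 0.156i)|01⟩ + 0.5294|10⟩ + (0.442 + 0.156i)|11⟩

H on qubit 0 mixes each pair of kets that differ only in qubit 0: amplitudes (a, b) of (|…0…⟩, |…1…⟩) become ((a + b)/√2, (a − b)/√2). Kets absent from the input have amplitude 0.
(|00⟩, |10⟩): (a, b) = (0, -0.7487) → (-0.5294, 0.5294)
(|01⟩, |11⟩): (a, b) = (0.6251, -0.2206i) → ((0.442 - 0.156i), (0.442 + 0.156i))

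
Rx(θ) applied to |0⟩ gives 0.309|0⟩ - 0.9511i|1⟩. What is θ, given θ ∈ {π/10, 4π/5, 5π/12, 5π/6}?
4π/5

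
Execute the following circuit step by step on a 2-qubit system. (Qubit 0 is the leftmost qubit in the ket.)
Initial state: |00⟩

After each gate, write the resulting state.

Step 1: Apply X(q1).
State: |01⟩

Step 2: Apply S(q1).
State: i|01⟩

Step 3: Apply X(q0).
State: i|11⟩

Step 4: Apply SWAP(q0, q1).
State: i|11⟩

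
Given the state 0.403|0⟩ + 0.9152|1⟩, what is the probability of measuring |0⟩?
0.1624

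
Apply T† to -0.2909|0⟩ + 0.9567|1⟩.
-0.2909|0⟩ + (0.6765 - 0.6765i)|1⟩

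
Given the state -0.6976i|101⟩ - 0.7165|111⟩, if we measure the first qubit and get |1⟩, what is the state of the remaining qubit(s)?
-0.6976i|01⟩ - 0.7165|11⟩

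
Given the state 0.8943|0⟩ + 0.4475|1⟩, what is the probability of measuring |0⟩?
0.7998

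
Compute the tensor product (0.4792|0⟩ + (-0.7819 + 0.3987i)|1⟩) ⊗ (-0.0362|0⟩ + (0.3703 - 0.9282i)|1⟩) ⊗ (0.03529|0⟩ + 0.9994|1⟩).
-0.0006122|000⟩ - 0.01734|001⟩ + (0.006262 - 0.0157i)|010⟩ + (0.1773 - 0.4445i)|011⟩ + (0.0009989 - 0.0005093i)|100⟩ + (0.02829 - 0.01442i)|101⟩ + (0.002842 + 0.03082i)|110⟩ + (0.08049 + 0.8729i)|111⟩

amp(|b₁b₂…⟩) = product of the factor amplitudes for bits b₁, b₂, …; only kets whose every factor amplitude is nonzero survive.
|000⟩: (0.4792)(-0.0362)(0.03529) = -0.0006122
|001⟩: (0.4792)(-0.0362)(0.9994) = -0.01734
|010⟩: (0.4792)(0.3703 - 0.9282i)(0.03529) = (0.006262 - 0.0157i)
|011⟩: (0.4792)(0.3703 - 0.9282i)(0.9994) = (0.1773 - 0.4445i)
|100⟩: (-0.7819 + 0.3987i)(-0.0362)(0.03529) = (0.0009989 - 0.0005093i)
|101⟩: (-0.7819 + 0.3987i)(-0.0362)(0.9994) = (0.02829 - 0.01442i)
|110⟩: (-0.7819 + 0.3987i)(0.3703 - 0.9282i)(0.03529) = (0.002842 + 0.03082i)
|111⟩: (-0.7819 + 0.3987i)(0.3703 - 0.9282i)(0.9994) = (0.08049 + 0.8729i)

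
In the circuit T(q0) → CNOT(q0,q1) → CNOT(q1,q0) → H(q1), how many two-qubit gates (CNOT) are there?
2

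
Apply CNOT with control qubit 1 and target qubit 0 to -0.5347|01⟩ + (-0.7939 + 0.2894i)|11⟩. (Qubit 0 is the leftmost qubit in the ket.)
(-0.7939 + 0.2894i)|01⟩ - 0.5347|11⟩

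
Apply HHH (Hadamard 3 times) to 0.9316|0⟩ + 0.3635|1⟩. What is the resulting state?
0.9158|0⟩ + 0.4017|1⟩

H² = I, so H^3 = H: a single Hadamard. With (a, b) = (0.9316, 0.3635), H gives ((a + b)/√2, (a − b)/√2) = (0.9158, 0.4017).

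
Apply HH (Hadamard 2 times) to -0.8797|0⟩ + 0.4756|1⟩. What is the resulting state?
-0.8797|0⟩ + 0.4756|1⟩

H² = I, so an even number of Hadamards cancels: H^2 = I and the state is unchanged.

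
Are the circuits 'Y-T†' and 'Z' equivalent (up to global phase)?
No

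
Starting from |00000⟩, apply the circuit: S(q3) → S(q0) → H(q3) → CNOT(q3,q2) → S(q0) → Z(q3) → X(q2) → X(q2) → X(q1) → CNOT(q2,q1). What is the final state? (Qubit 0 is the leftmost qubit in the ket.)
-1/√2|00110⟩ + 1/√2|01000⟩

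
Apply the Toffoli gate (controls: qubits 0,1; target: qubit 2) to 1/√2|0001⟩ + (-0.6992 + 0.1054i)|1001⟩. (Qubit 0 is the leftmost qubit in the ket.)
1/√2|0001⟩ + (-0.6992 + 0.1054i)|1001⟩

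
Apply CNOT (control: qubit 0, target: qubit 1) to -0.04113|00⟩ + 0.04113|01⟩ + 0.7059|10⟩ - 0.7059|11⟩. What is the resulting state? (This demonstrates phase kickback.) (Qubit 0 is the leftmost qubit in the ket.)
-0.04113|00⟩ + 0.04113|01⟩ - 0.7059|10⟩ + 0.7059|11⟩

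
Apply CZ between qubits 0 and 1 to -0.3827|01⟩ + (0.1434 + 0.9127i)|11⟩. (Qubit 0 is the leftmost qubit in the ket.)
-0.3827|01⟩ + (-0.1434 - 0.9127i)|11⟩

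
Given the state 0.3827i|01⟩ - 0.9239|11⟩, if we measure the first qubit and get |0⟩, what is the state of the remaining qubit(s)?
i|1⟩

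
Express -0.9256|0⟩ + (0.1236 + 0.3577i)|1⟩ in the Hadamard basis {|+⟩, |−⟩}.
(-0.5671 + 0.2529i)|+⟩ + (-0.7419 - 0.2529i)|−⟩

With |ψ⟩ = α|0⟩ + β|1⟩, the Hadamard-basis coefficients are ⟨+|ψ⟩ = (α + β)/√2 and ⟨−|ψ⟩ = (α − β)/√2.
Here α = -0.9256, β = (0.1236 + 0.3577i): (α + β)/√2 = (-0.5671 + 0.2529i), (α − β)/√2 = (-0.7419 - 0.2529i).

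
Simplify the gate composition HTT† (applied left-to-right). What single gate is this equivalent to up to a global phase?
H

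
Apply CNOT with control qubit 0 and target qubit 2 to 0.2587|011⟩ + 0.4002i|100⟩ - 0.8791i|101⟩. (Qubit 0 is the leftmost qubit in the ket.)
0.2587|011⟩ - 0.8791i|100⟩ + 0.4002i|101⟩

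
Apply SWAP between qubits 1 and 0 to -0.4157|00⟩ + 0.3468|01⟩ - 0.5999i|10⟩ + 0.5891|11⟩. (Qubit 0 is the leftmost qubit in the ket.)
-0.4157|00⟩ - 0.5999i|01⟩ + 0.3468|10⟩ + 0.5891|11⟩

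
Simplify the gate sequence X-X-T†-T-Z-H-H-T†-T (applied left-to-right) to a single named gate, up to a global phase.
Z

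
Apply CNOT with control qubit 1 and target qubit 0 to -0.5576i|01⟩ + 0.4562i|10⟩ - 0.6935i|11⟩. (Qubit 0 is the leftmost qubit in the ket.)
-0.6935i|01⟩ + 0.4562i|10⟩ - 0.5576i|11⟩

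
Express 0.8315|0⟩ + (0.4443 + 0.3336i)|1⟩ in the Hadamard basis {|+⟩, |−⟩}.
(0.9021 + 0.2359i)|+⟩ + (0.2738 - 0.2359i)|−⟩

With |ψ⟩ = α|0⟩ + β|1⟩, the Hadamard-basis coefficients are ⟨+|ψ⟩ = (α + β)/√2 and ⟨−|ψ⟩ = (α − β)/√2.
Here α = 0.8315, β = (0.4443 + 0.3336i): (α + β)/√2 = (0.9021 + 0.2359i), (α − β)/√2 = (0.2738 - 0.2359i).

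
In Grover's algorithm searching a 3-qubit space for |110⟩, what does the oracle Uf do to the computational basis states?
Uf|x⟩ = -|x⟩ if x = 110, else |x⟩ (phase flip on target)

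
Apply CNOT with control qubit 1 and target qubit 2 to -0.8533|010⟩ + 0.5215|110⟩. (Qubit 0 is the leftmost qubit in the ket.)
-0.8533|011⟩ + 0.5215|111⟩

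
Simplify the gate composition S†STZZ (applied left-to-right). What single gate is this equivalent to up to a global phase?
T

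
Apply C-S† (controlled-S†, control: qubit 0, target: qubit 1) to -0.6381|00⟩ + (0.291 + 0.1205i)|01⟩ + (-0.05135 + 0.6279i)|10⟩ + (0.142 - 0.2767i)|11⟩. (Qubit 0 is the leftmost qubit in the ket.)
-0.6381|00⟩ + (0.291 + 0.1205i)|01⟩ + (-0.05135 + 0.6279i)|10⟩ + (-0.2767 - 0.142i)|11⟩

C-S† leaves the control-|0⟩ kets |00⟩, |01⟩ unchanged and applies S† to qubit 1 on the control-|1⟩ pair (|10⟩, |11⟩).
S† = [[1, 0], [0, -i]].
With a = amp(|10⟩) = (-0.05135 + 0.6279i) and b = amp(|11⟩) = (0.142 - 0.2767i):
new amp(|10⟩) = (1)·a = (-0.05135 + 0.6279i)
new amp(|11⟩) = (-i)·b = (-0.2767 - 0.142i)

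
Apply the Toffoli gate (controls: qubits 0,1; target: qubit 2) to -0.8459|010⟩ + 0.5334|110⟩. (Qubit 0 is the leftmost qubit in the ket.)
-0.8459|010⟩ + 0.5334|111⟩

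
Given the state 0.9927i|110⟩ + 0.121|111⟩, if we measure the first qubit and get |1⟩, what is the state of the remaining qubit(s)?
0.9927i|10⟩ + 0.121|11⟩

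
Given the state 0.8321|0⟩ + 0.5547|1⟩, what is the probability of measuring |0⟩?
0.6924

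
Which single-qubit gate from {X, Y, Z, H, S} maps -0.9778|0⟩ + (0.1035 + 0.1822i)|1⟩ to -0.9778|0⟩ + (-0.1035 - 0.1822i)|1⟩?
Z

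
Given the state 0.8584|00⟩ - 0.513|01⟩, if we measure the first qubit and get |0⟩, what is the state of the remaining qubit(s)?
0.8584|0⟩ - 0.513|1⟩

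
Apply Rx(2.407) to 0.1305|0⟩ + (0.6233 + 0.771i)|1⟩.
(0.7664 - 0.5817i)|0⟩ + (0.2238 + 0.1551i)|1⟩

Rx(2.407) = [[cos(θ/2), −i·sin(θ/2)], [−i·sin(θ/2), cos(θ/2)]]; θ = 2.407, cos(θ/2) ≈ 0.359093, sin(θ/2) ≈ 0.933302.
With a = amp(|0⟩) = 0.1305 and b = amp(|1⟩) = (0.6233 + 0.771i):
new amp(|0⟩) = (0.359093)·a + (-0.933302i)·b = (0.7664 - 0.5817i)
new amp(|1⟩) = (-0.933302i)·a + (0.359093)·b = (0.2238 + 0.1551i)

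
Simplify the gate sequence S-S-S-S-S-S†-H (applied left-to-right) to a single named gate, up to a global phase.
H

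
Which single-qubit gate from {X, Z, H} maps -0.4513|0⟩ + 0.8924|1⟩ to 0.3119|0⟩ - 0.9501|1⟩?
H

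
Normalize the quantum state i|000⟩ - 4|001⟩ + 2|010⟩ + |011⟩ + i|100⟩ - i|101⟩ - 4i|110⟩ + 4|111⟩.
0.1336i|000⟩ - 0.5345|001⟩ + 0.2673|010⟩ + 0.1336|011⟩ + 0.1336i|100⟩ - 0.1336i|101⟩ - 0.5345i|110⟩ + 0.5345|111⟩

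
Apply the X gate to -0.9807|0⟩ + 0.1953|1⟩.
0.1953|0⟩ - 0.9807|1⟩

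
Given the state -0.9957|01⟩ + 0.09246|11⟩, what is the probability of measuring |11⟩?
0.008549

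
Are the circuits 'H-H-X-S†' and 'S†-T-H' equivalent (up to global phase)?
No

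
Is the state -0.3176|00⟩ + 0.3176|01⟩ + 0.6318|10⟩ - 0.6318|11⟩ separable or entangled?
Separable

Writing the state as a|00⟩ + b|01⟩ + c|10⟩ + d|11⟩, it is a product state iff ad − bc = 0.
Here (a, b, c, d) = (-0.3176, 0.3176, 0.6318, -0.6318): ad − bc = (-0.3176)(-0.6318) − (0.3176)(0.6318) = 0, so the state is separable.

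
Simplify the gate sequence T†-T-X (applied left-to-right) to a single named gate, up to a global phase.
X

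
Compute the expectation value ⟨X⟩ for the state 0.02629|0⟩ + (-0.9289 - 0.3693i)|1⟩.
-0.04884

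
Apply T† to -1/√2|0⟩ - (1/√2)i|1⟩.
-1/√2|0⟩ + (-1/2 - (1/2)i)|1⟩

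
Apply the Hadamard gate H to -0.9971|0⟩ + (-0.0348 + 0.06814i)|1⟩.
(-0.7297 + 0.04818i)|0⟩ + (-0.6804 - 0.04818i)|1⟩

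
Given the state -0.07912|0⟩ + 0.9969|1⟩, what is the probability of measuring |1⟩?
0.9938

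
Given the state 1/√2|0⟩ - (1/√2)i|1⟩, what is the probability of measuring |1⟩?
1/2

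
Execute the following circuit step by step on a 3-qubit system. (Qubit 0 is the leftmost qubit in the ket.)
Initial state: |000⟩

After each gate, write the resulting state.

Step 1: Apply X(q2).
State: |001⟩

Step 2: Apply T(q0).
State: |001⟩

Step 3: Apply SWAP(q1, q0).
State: |001⟩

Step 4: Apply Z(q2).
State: -|001⟩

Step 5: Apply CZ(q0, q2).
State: -|001⟩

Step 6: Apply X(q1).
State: -|011⟩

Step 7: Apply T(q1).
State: (-1/√2 - (1/√2)i)|011⟩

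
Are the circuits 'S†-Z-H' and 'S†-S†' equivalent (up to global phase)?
No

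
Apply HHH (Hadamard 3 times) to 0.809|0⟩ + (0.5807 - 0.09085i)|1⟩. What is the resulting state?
(0.9827 - 0.06424i)|0⟩ + (0.1614 + 0.06424i)|1⟩

H² = I, so H^3 = H: a single Hadamard. With (a, b) = (0.809, (0.5807 - 0.09085i)), H gives ((a + b)/√2, (a − b)/√2) = ((0.9827 - 0.06424i), (0.1614 + 0.06424i)).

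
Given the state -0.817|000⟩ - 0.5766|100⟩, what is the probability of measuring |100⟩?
0.3325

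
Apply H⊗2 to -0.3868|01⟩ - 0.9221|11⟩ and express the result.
-0.6545|00⟩ + 0.6545|01⟩ + 0.2677|10⟩ - 0.2677|11⟩

H⊗2 gives amp(|y⟩) = (1/2) Σ_x (−1)^(x·y) amp(|x⟩), where x·y is the number of positions in which both x and y have a 1.
|00⟩: (-0.3868 - 0.9221)/2 = -0.6545
|01⟩: (0.3868 + 0.9221)/2 = 0.6545
|10⟩: (-0.3868 + 0.9221)/2 = 0.2677
|11⟩: (0.3868 - 0.9221)/2 = -0.2677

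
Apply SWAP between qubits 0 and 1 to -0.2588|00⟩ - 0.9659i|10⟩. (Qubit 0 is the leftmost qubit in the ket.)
-0.2588|00⟩ - 0.9659i|01⟩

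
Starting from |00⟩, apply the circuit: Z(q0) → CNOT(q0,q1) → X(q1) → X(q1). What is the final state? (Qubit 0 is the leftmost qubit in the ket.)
|00⟩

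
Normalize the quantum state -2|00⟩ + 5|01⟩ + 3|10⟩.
-0.3244|00⟩ + 0.8111|01⟩ + 0.4867|10⟩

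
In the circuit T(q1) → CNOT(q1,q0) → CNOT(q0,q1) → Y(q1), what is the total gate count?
4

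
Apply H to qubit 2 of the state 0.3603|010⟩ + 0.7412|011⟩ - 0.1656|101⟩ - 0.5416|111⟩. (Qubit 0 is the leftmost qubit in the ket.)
0.7789|010⟩ - 0.2693|011⟩ - 0.1171|100⟩ + 0.1171|101⟩ - 0.383|110⟩ + 0.383|111⟩

H on qubit 2 mixes each pair of kets that differ only in qubit 2: amplitudes (a, b) of (|…0…⟩, |…1…⟩) become ((a + b)/√2, (a − b)/√2). Kets absent from the input have amplitude 0.
(|010⟩, |011⟩): (a, b) = (0.3603, 0.7412) → (0.7789, -0.2693)
(|100⟩, |101⟩): (a, b) = (0, -0.1656) → (-0.1171, 0.1171)
(|110⟩, |111⟩): (a, b) = (0, -0.5416) → (-0.383, 0.383)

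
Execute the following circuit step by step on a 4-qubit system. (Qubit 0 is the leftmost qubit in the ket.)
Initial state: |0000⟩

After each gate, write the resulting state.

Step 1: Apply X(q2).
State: |0010⟩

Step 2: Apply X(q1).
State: |0110⟩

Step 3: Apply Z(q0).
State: |0110⟩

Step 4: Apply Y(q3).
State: i|0111⟩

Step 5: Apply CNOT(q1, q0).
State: i|1111⟩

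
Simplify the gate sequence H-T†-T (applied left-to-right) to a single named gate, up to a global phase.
H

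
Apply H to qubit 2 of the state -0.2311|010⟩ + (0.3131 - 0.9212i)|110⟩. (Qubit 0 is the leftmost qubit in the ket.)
-0.1634|010⟩ - 0.1634|011⟩ + (0.2214 - 0.6514i)|110⟩ + (0.2214 - 0.6514i)|111⟩

H on qubit 2 mixes each pair of kets that differ only in qubit 2: amplitudes (a, b) of (|…0…⟩, |…1…⟩) become ((a + b)/√2, (a − b)/√2). Kets absent from the input have amplitude 0.
(|010⟩, |011⟩): (a, b) = (-0.2311, 0) → (-0.1634, -0.1634)
(|110⟩, |111⟩): (a, b) = ((0.3131 - 0.9212i), 0) → ((0.2214 - 0.6514i), (0.2214 - 0.6514i))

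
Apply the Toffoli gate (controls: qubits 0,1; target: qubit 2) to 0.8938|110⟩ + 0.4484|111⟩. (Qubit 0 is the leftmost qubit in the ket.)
0.4484|110⟩ + 0.8938|111⟩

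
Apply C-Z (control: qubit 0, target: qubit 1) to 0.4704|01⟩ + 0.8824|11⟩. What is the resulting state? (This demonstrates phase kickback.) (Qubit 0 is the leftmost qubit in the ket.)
0.4704|01⟩ - 0.8824|11⟩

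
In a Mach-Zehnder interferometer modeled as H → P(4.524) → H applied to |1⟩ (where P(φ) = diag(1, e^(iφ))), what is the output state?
(0.5936 + 0.4912i)|0⟩ + (0.4064 - 0.4912i)|1⟩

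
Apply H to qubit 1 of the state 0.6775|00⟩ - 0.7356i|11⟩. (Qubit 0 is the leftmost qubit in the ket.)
0.4791|00⟩ + 0.4791|01⟩ - 0.5201i|10⟩ + 0.5201i|11⟩

H on qubit 1 mixes each pair of kets that differ only in qubit 1: amplitudes (a, b) of (|…0…⟩, |…1…⟩) become ((a + b)/√2, (a − b)/√2). Kets absent from the input have amplitude 0.
(|00⟩, |01⟩): (a, b) = (0.6775, 0) → (0.4791, 0.4791)
(|10⟩, |11⟩): (a, b) = (0, -0.7356i) → (-0.5201i, 0.5201i)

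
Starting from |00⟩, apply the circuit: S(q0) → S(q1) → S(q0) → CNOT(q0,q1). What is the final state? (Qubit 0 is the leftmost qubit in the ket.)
|00⟩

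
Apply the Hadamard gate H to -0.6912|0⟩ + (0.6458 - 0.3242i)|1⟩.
(-0.0321 - 0.2292i)|0⟩ + (-0.9454 + 0.2292i)|1⟩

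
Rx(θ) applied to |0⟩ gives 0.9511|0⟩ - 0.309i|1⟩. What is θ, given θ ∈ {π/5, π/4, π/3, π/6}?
π/5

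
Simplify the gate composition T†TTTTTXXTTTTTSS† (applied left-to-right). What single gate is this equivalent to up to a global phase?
T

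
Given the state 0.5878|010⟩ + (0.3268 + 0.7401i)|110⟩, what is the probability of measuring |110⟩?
0.6545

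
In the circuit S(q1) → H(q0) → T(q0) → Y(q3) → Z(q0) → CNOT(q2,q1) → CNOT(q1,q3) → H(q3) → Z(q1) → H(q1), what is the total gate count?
10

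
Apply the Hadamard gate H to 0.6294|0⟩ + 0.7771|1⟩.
0.9945|0⟩ - 0.1044|1⟩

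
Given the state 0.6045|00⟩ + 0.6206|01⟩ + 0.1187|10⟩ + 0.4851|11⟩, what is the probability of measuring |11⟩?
0.2353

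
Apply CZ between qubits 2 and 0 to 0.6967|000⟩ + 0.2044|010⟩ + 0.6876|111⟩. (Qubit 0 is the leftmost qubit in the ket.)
0.6967|000⟩ + 0.2044|010⟩ - 0.6876|111⟩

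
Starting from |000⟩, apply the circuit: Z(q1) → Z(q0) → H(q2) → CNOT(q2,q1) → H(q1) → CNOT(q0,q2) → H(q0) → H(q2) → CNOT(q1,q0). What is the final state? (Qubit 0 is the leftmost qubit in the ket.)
1/2|000⟩ + 1/2|011⟩ + 1/2|100⟩ + 1/2|111⟩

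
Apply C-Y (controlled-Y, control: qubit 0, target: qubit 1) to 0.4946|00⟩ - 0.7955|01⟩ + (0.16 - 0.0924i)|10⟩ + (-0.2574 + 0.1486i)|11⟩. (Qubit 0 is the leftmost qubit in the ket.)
0.4946|00⟩ - 0.7955|01⟩ + (0.1486 + 0.2574i)|10⟩ + (0.0924 + 0.16i)|11⟩

C-Y leaves the control-|0⟩ kets |00⟩, |01⟩ unchanged and applies Y to qubit 1 on the control-|1⟩ pair (|10⟩, |11⟩).
Y = [[0, -i], [i, 0]].
With a = amp(|10⟩) = (0.16 - 0.0924i) and b = amp(|11⟩) = (-0.2574 + 0.1486i):
new amp(|10⟩) = (-i)·b = (0.1486 + 0.2574i)
new amp(|11⟩) = (i)·a = (0.0924 + 0.16i)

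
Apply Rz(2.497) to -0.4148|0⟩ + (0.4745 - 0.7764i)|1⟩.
(-0.1314 + 0.3934i)|0⟩ + (0.8867 + 0.2041i)|1⟩

Rz(2.497) = [[e^(−iθ/2), 0], [0, e^(iθ/2)]] with e^(±iθ/2) = cos(θ/2) ± i·sin(θ/2); θ = 2.497, cos(θ/2) ≈ 0.316745, sin(θ/2) ≈ 0.948511.
With a = amp(|0⟩) = -0.4148 and b = amp(|1⟩) = (0.4745 - 0.7764i):
new amp(|0⟩) = (0.316745 - 0.948511i)·a = (-0.1314 + 0.3934i)
new amp(|1⟩) = (0.316745 + 0.948511i)·b = (0.8867 + 0.2041i)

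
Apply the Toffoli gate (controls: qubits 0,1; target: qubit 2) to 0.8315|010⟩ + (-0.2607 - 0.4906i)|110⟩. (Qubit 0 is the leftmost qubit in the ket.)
0.8315|010⟩ + (-0.2607 - 0.4906i)|111⟩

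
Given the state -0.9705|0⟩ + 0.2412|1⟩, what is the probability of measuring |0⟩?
0.9419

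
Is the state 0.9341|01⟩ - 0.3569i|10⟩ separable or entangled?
Entangled

Writing the state as a|00⟩ + b|01⟩ + c|10⟩ + d|11⟩, it is a product state iff ad − bc = 0.
Here (a, b, c, d) = (0, 0.9341, -0.3569i, 0): ad − bc = (0)(0) − (0.9341)(-0.3569i) = 0.3334i ≠ 0, so the state is entangled.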